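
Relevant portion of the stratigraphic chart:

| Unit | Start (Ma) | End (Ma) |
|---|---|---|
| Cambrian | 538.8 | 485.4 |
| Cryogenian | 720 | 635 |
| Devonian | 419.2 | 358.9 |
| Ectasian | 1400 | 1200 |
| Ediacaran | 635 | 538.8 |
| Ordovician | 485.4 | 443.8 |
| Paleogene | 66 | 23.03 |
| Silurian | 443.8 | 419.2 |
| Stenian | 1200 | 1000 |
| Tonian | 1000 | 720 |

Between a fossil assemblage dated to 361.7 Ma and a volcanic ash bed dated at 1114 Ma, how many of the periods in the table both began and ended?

6

The older date is 1114 Ma and the younger is 361.7 Ma.
Periods with start < 1114 and end > 361.7 Ma: Tonian (1000–720), Cryogenian (720–635), Ediacaran (635–538.8), Cambrian (538.8–485.4), Ordovician (485.4–443.8), Silurian (443.8–419.2).
That is 6 complete periods.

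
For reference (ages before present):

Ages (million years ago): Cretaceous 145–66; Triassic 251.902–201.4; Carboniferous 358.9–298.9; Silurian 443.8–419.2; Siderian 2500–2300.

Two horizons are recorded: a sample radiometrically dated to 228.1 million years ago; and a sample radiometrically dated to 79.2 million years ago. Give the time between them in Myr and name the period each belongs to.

148.9 million years apart; the first in the Triassic, the second in the Cretaceous

Elapsed time: 228.1 − 79.2 = 148.9 Myr.
228.1 Ma lies within 251.902–201.4 Ma: Triassic.
79.2 Ma lies within 145–66 Ma: Cretaceous.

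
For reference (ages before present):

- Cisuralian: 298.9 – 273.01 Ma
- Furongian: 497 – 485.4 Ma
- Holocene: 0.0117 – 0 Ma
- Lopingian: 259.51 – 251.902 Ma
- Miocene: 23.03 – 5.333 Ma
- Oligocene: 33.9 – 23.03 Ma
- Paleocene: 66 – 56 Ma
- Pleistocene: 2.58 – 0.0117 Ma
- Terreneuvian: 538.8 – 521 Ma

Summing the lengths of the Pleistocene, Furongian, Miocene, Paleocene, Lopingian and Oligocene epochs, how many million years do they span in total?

60.3433 million years

Each duration: Pleistocene = 2.5683; Furongian = 11.6; Miocene = 17.697; Paleocene = 10; Lopingian = 7.608; Oligocene = 10.87.
Sum: 2.5683 + 11.6 + 17.697 + 10 + 7.608 + 10.87 = 60.3433 Myr.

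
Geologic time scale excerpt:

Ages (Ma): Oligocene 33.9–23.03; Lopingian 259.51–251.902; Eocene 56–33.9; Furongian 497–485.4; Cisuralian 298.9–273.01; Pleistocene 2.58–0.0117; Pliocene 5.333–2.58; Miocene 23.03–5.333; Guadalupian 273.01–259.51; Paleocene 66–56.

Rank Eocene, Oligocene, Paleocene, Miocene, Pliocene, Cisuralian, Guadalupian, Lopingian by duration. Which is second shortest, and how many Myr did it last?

Lopingian, 7.608 million years

Durations: Eocene 22.1; Oligocene 10.87; Paleocene 10; Miocene 17.697; Pliocene 2.753; Cisuralian 25.89; Guadalupian 13.5; Lopingian 7.608 Myr.
Sorted shortest-first: Pliocene (2.753), Lopingian (7.608), Paleocene (10), Oligocene (10.87), Guadalupian (13.5), Miocene (17.697), Eocene (22.1), Cisuralian (25.89).
The second shortest is Lopingian at 7.608 Myr.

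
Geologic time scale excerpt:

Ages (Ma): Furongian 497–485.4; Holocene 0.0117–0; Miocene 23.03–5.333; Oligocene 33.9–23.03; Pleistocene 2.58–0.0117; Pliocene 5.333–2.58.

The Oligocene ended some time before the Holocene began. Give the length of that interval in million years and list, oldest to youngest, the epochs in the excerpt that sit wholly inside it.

The Oligocene closes at 23.03 Ma and the Holocene opens at 0.0117 Ma, so the interval is 23.03 − 0.0117 = 23.0183 Myr.
An epoch fits inside if it starts at or after 23.03 Ma and ends at or before 0.0117 Ma; oldest first that gives Miocene, Pliocene, Pleistocene.

23.0183 million years; Miocene, Pliocene, Pleistocene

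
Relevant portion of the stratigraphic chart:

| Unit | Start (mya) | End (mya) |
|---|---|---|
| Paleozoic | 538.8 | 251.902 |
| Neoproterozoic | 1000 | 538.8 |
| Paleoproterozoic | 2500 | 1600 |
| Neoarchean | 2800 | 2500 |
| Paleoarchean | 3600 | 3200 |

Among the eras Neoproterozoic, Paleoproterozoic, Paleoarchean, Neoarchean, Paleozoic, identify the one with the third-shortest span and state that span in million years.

Paleoarchean, 400 million years

Start − end for each: Neoproterozoic 1000 − 538.8 = 461.2; Paleoproterozoic 2500 − 1600 = 900; Paleoarchean 3600 − 3200 = 400; Neoarchean 2800 − 2500 = 300; Paleozoic 538.8 − 251.902 = 286.898.
Ranking these from shortest: Paleozoic < Neoarchean < Paleoarchean < Neoproterozoic < Paleoproterozoic.
Position 3 in that ranking is Paleoarchean, which lasted 400 Myr.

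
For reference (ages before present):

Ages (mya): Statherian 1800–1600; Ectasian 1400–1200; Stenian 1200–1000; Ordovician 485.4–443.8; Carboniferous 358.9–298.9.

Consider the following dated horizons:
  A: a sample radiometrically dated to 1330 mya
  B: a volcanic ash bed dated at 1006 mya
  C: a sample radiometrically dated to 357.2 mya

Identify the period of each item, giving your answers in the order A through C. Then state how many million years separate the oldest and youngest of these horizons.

A: 1330 Ma lies in 1400–1200 Ma, so Ectasian.
B: 1006 Ma lies in 1200–1000 Ma, so Stenian.
C: 357.2 Ma lies in 358.9–298.9 Ma, so Carboniferous.
Oldest = 1330 Ma, youngest = 357.2 Ma → span 972.8 Myr.

A — Ectasian; B — Stenian; C — Carboniferous; span 972.8 million years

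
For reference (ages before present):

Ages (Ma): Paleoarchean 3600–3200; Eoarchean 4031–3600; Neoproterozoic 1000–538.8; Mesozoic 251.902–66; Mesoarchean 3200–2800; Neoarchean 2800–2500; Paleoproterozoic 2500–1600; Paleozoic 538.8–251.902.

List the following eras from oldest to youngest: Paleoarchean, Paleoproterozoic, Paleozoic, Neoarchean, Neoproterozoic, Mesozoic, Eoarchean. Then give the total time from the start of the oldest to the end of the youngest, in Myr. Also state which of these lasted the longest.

Start ages (Ma): Eoarchean 4031, Paleoarchean 3600, Neoarchean 2800, Paleoproterozoic 2500, Neoproterozoic 1000, Paleozoic 538.8, Mesozoic 251.902.
Ordered oldest to youngest: Eoarchean, Paleoarchean, Neoarchean, Paleoproterozoic, Neoproterozoic, Paleozoic, Mesozoic.
Span = 4031 − 66 = 3965 Myr.
Durations: Neoproterozoic 461.2, Eoarchean 431, Paleoarchean 400, Paleozoic 286.898, Paleoproterozoic 900, Mesozoic 185.902, Neoarchean 300 → longest is Paleoproterozoic (900 Myr).

Eoarchean, Paleoarchean, Neoarchean, Paleoproterozoic, Neoproterozoic, Paleozoic, Mesozoic; total span 3965 Myr; longest is Paleoproterozoic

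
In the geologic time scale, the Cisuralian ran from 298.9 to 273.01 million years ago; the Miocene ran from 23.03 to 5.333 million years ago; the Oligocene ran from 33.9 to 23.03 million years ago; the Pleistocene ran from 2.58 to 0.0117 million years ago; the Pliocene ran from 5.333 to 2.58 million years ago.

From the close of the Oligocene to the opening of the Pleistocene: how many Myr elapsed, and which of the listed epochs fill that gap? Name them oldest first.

The Oligocene closes at 23.03 Ma and the Pleistocene opens at 2.58 Ma, so the interval is 23.03 − 2.58 = 20.45 Myr.
An epoch fits inside if it starts at or after 23.03 Ma and ends at or before 2.58 Ma; oldest first that gives Miocene, Pliocene.

20.45 million years; Miocene, Pliocene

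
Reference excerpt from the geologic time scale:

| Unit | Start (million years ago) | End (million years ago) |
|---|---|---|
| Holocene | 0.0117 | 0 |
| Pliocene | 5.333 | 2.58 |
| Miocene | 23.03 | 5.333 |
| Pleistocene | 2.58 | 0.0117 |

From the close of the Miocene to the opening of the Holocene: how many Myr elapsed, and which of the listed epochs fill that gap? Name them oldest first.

The Miocene closes at 5.333 Ma and the Holocene opens at 0.0117 Ma, so the interval is 5.333 − 0.0117 = 5.3213 Myr.
An epoch fits inside if it starts at or after 5.333 Ma and ends at or before 0.0117 Ma; oldest first that gives Pliocene, Pleistocene.

5.3213 million years; Pliocene, Pleistocene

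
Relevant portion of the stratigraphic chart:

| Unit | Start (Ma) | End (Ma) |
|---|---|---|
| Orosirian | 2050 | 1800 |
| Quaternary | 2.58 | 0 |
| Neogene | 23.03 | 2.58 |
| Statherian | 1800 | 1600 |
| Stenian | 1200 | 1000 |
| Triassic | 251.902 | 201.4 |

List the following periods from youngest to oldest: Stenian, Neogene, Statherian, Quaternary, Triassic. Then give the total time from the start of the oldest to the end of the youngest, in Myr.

Start ages (Ma): Statherian 1800, Stenian 1200, Triassic 251.902, Neogene 23.03, Quaternary 2.58.
Ordered youngest to oldest: Quaternary, Neogene, Triassic, Stenian, Statherian.
Span = 1800 − 0 = 1800 Myr.

Quaternary, Neogene, Triassic, Stenian, Statherian; total span 1800 Myr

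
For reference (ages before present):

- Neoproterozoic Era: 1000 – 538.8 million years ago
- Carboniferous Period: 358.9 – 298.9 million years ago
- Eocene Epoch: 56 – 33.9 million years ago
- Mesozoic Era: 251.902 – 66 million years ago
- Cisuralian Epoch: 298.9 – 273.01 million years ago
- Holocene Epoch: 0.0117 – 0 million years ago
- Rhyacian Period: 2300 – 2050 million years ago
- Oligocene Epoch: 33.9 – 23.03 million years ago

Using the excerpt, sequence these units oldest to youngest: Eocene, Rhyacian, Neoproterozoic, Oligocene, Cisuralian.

Read off each span (Ma): Eocene 56–33.9; Rhyacian 2300–2050; Neoproterozoic 1000–538.8; Oligocene 33.9–23.03; Cisuralian 298.9–273.01.
Larger Ma is older, so oldest→youngest is Rhyacian, Neoproterozoic, Cisuralian, Eocene, Oligocene.

Rhyacian, Neoproterozoic, Cisuralian, Eocene, Oligocene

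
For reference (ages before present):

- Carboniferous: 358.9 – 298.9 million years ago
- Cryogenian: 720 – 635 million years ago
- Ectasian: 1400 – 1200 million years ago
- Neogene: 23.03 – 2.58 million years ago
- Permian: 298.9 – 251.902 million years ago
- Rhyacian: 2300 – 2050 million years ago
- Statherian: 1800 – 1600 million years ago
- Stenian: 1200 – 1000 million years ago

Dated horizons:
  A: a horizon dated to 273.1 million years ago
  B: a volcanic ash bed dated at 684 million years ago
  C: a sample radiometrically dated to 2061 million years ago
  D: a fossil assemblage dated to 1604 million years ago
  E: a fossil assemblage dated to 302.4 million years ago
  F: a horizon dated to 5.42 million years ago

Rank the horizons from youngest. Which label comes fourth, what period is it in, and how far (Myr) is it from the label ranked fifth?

Smaller Ma means younger, so youngest first: F 5.42 < A 273.1 < E 302.4 < B 684 < D 1604 < C 2061.
Counting 4 along gives B (684 Ma); the excerpt puts that inside the Cryogenian, 720–635 Ma.
Next in line is D (1604 Ma), and 1604 − 684 = 920 Myr.

B, in the Cryogenian; 920 million years to D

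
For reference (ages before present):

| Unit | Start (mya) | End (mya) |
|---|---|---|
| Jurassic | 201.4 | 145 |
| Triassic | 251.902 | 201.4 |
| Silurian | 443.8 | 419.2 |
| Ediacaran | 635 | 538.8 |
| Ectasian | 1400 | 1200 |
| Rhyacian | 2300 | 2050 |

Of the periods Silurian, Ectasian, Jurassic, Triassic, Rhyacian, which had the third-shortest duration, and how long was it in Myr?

Start − end for each: Silurian 443.8 − 419.2 = 24.6; Ectasian 1400 − 1200 = 200; Jurassic 201.4 − 145 = 56.4; Triassic 251.902 − 201.4 = 50.502; Rhyacian 2300 − 2050 = 250.
Ranking these from shortest: Silurian < Triassic < Jurassic < Ectasian < Rhyacian.
Position 3 in that ranking is Jurassic, which lasted 56.4 Myr.

Jurassic, 56.4 million years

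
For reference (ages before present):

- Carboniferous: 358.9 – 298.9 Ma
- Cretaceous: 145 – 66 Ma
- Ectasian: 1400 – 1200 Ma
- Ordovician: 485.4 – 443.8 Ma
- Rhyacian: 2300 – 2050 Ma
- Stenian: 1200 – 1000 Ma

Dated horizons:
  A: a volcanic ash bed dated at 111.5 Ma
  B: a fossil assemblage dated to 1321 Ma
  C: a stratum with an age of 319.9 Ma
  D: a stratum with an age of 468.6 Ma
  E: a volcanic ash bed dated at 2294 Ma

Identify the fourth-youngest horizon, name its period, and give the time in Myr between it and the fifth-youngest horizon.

Sorted youngest-first by Ma: A (111.5), C (319.9), D (468.6), B (1321), E (2294).
The fourth youngest is B at 1321 Ma, which lies in 1400–1200 Ma: the Ectasian.
The fifth youngest is E at 2294 Ma; separation = |1321 − 2294| = 973 Myr.

B, in the Ectasian; 973 million years to E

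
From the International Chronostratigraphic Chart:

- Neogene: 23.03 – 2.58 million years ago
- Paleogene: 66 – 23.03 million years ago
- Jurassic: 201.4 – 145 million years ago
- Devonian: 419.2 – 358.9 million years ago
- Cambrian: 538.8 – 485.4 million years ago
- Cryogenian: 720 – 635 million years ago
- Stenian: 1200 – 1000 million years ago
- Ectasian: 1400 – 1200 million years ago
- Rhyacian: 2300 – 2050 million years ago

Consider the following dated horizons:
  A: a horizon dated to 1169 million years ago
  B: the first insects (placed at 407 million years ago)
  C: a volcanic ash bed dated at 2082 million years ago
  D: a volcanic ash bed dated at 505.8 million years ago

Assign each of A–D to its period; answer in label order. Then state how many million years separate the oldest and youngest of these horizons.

A — Stenian; B — Devonian; C — Rhyacian; D — Cambrian; span 1675 million years

Match each age against the start–end ranges in the excerpt: A = 1169 Ma → Stenian (1200–1000); B = 407 Ma → Devonian (419.2–358.9); C = 2082 Ma → Rhyacian (2300–2050); D = 505.8 Ma → Cambrian (538.8–485.4).
The largest age is 2082 Ma and the smallest is 407 Ma; their difference is 1675 Myr.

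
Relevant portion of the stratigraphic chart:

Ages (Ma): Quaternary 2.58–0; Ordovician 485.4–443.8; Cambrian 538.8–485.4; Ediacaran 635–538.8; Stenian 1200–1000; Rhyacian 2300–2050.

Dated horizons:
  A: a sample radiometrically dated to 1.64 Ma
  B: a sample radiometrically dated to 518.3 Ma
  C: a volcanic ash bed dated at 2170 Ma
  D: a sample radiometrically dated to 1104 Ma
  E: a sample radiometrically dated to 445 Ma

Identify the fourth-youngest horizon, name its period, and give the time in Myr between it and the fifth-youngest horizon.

Smaller Ma means younger, so youngest first: A 1.64 < E 445 < B 518.3 < D 1104 < C 2170.
Counting 4 along gives D (1104 Ma); the excerpt puts that inside the Stenian, 1200–1000 Ma.
Next in line is C (2170 Ma), and 2170 − 1104 = 1066 Myr.

D, in the Stenian; 1066 million years to C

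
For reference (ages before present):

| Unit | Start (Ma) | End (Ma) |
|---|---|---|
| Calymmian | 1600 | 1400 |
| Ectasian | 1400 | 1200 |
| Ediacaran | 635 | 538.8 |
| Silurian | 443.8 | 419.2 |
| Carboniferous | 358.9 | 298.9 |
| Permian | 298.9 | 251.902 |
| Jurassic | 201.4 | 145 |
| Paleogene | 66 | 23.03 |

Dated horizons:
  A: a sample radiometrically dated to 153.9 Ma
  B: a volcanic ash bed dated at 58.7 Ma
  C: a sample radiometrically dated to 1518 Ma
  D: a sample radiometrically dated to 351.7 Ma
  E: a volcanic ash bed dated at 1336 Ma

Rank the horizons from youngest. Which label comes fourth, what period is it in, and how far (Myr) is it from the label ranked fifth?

Sorted youngest-first by Ma: B (58.7), A (153.9), D (351.7), E (1336), C (1518).
The fourth youngest is E at 1336 Ma, which lies in 1400–1200 Ma: the Ectasian.
The fifth youngest is C at 1518 Ma; separation = |1336 − 1518| = 182 Myr.

E, in the Ectasian; 182 million years to C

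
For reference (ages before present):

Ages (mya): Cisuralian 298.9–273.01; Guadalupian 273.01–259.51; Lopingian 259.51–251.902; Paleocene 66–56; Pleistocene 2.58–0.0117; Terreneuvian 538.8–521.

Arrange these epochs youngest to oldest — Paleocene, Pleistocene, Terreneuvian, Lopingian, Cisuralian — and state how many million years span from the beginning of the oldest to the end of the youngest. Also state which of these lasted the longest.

From the excerpt: Paleocene 66–56; Pleistocene 2.58–0.0117; Terreneuvian 538.8–521; Lopingian 259.51–251.902; Cisuralian 298.9–273.01 (Ma).
Larger Ma is earlier, so the oldest is Terreneuvian and the youngest is Pleistocene; youngest to oldest: Pleistocene, Paleocene, Lopingian, Cisuralian, Terreneuvian.
Oldest start 538.8 minus youngest end 0.0117 gives 538.7883 Myr overall.
Individual lengths (start − end): Paleocene 10; Pleistocene 2.5683; Terreneuvian 17.8; Cisuralian 25.89; Lopingian 7.608. The largest is Cisuralian at 25.89 Myr.

Pleistocene → Paleocene → Lopingian → Cisuralian → Terreneuvian; total span 538.7883 Myr; longest is Cisuralian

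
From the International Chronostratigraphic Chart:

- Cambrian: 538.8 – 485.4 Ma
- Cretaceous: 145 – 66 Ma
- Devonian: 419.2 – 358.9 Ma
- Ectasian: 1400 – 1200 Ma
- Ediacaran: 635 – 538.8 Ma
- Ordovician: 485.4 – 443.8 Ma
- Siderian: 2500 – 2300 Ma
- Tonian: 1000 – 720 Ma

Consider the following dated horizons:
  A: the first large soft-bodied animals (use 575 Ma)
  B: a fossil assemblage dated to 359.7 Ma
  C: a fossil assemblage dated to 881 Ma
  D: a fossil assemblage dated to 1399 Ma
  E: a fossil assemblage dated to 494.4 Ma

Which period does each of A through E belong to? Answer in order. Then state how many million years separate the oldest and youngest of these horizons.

Match each age against the start–end ranges in the excerpt: A = 575 Ma → Ediacaran (635–538.8); B = 359.7 Ma → Devonian (419.2–358.9); C = 881 Ma → Tonian (1000–720); D = 1399 Ma → Ectasian (1400–1200); E = 494.4 Ma → Cambrian (538.8–485.4).
The largest age is 1399 Ma and the smallest is 359.7 Ma; their difference is 1039.3 Myr.

A — Ediacaran; B — Devonian; C — Tonian; D — Ectasian; E — Cambrian; span 1039.3 million years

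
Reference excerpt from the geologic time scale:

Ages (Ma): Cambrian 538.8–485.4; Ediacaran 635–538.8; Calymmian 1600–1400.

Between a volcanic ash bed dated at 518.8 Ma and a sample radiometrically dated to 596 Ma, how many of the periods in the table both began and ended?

Checking each listed span, none has both start < 596 Ma and end > 518.8 Ma — every period straddles one of the two dates or lies outside them — so the count is 0.

0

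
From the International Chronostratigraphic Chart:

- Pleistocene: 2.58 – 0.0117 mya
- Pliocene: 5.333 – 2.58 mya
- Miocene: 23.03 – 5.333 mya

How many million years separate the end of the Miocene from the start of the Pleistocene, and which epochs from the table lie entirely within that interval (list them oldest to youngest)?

2.753 million years; Pliocene

End of Miocene = 5.333 Ma; start of Pleistocene = 2.58 Ma.
Gap = 5.333 − 2.58 = 2.753 Myr.
Epochs wholly inside 5.333–2.58 Ma: Pliocene (5.333–2.58).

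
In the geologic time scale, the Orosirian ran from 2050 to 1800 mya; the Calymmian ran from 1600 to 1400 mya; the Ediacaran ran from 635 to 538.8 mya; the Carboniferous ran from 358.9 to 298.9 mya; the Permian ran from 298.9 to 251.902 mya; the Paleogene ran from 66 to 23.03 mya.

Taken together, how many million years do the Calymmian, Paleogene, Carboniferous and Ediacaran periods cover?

399.17 million years

Duration is start − end for each: (1600 − 1400) + (66 − 23.03) + (358.9 − 298.9) + (635 − 538.8).
That is 200 + 42.97 + 60 + 96.2, which totals 399.17 million years.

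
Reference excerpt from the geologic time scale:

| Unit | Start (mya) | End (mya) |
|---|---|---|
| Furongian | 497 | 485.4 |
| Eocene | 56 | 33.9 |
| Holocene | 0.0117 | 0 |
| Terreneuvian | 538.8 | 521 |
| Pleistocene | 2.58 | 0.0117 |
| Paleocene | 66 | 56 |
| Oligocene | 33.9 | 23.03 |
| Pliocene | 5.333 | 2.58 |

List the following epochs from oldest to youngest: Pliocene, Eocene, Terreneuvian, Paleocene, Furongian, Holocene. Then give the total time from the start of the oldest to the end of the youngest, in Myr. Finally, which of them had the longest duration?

From the excerpt: Pliocene 5.333–2.58; Eocene 56–33.9; Terreneuvian 538.8–521; Paleocene 66–56; Furongian 497–485.4; Holocene 0.0117–0 (Ma).
Larger Ma is earlier, so the oldest is Terreneuvian and the youngest is Holocene; oldest to youngest: Terreneuvian, Furongian, Paleocene, Eocene, Pliocene, Holocene.
Oldest start 538.8 minus youngest end 0 gives 538.8 Myr overall.
Individual lengths (start − end): Holocene 0.0117; Pliocene 2.753; Terreneuvian 17.8; Paleocene 10; Eocene 22.1; Furongian 11.6. The largest is Eocene at 22.1 Myr.

Terreneuvian, Furongian, Paleocene, Eocene, Pliocene, Holocene; total span 538.8 Myr; longest is Eocene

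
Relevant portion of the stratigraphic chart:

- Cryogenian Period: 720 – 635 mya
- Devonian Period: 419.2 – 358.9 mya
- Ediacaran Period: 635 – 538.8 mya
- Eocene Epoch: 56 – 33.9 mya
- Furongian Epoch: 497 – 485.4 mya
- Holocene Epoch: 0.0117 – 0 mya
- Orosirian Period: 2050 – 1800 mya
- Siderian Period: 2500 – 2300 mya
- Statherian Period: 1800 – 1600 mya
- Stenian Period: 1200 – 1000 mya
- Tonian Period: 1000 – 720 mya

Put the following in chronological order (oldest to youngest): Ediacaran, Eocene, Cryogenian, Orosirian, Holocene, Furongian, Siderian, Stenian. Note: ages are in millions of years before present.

The oldest of these is Siderian (starts 2500 Ma) and the youngest is Holocene (ends 0 Ma).
In between, by decreasing start age: Orosirian (2050), Stenian (1200), Cryogenian (720), Ediacaran (635), Furongian (497), Eocene (56).

Siderian, Orosirian, Stenian, Cryogenian, Ediacaran, Furongian, Eocene, Holocene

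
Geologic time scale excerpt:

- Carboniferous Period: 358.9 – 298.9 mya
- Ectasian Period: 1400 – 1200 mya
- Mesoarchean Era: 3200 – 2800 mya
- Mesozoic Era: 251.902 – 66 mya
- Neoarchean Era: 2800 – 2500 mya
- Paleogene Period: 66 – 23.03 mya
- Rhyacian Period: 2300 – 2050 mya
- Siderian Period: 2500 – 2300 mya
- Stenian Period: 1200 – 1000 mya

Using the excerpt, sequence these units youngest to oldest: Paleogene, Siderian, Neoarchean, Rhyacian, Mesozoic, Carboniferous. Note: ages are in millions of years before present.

The oldest of these is Neoarchean (starts 2800 Ma) and the youngest is Paleogene (ends 23.03 Ma).
In between, by decreasing start age: Siderian (2500), Rhyacian (2300), Carboniferous (358.9), Mesozoic (251.902).
Listing youngest first means reversing that sequence.

Paleogene, Mesozoic, Carboniferous, Rhyacian, Siderian, Neoarchean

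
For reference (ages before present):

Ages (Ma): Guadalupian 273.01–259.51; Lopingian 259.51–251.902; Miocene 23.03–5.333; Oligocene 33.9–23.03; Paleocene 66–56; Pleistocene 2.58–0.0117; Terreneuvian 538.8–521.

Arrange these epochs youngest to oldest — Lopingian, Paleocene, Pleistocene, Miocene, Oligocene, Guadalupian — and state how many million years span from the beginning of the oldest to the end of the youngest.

Pleistocene, Miocene, Oligocene, Paleocene, Lopingian, Guadalupian; total span 272.9983 Myr

Start ages (Ma): Guadalupian 273.01, Lopingian 259.51, Paleocene 66, Oligocene 33.9, Miocene 23.03, Pleistocene 2.58.
Ordered youngest to oldest: Pleistocene, Miocene, Oligocene, Paleocene, Lopingian, Guadalupian.
Span = 273.01 − 0.0117 = 272.9983 Myr.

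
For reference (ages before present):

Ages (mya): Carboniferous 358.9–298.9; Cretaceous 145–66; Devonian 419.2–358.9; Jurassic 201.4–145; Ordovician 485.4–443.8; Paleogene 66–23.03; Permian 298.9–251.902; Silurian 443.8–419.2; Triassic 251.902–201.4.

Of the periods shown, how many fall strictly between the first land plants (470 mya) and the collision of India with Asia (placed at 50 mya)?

7

The older date is 470 Ma and the younger is 50 Ma.
Periods with start < 470 and end > 50 Ma: Silurian (443.8–419.2), Devonian (419.2–358.9), Carboniferous (358.9–298.9), Permian (298.9–251.902), Triassic (251.902–201.4), Jurassic (201.4–145), Cretaceous (145–66).
That is 7 complete periods.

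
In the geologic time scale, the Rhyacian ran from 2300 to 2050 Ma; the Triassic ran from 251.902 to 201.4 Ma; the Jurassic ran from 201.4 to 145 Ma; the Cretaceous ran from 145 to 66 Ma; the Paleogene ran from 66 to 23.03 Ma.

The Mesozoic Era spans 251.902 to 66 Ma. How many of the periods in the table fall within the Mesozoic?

3

Periods inside 251.902–66 Ma: Triassic, Jurassic, Cretaceous — 3 in total.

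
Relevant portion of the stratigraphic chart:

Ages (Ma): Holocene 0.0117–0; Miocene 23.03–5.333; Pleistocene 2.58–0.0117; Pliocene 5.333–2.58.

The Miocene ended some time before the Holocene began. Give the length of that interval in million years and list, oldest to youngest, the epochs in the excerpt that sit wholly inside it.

End of Miocene = 5.333 Ma; start of Holocene = 0.0117 Ma.
Gap = 5.333 − 0.0117 = 5.3213 Myr.
Epochs wholly inside 5.333–0.0117 Ma: Pliocene (5.333–2.58), Pleistocene (2.58–0.0117).

5.3213 million years; Pliocene, Pleistocene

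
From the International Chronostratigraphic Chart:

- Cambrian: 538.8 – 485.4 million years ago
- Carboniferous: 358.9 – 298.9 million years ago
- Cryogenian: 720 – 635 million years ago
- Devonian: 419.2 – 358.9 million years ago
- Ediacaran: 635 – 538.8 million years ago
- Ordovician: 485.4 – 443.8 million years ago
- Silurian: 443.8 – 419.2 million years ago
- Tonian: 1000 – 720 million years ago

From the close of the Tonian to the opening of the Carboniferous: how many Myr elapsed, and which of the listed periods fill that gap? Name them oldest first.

End of Tonian = 720 Ma; start of Carboniferous = 358.9 Ma.
Gap = 720 − 358.9 = 361.1 Myr.
Periods wholly inside 720–358.9 Ma: Cryogenian (720–635), Ediacaran (635–538.8), Cambrian (538.8–485.4), Ordovician (485.4–443.8), Silurian (443.8–419.2), Devonian (419.2–358.9).

361.1 million years; Cryogenian, Ediacaran, Cambrian, Ordovician, Silurian, Devonian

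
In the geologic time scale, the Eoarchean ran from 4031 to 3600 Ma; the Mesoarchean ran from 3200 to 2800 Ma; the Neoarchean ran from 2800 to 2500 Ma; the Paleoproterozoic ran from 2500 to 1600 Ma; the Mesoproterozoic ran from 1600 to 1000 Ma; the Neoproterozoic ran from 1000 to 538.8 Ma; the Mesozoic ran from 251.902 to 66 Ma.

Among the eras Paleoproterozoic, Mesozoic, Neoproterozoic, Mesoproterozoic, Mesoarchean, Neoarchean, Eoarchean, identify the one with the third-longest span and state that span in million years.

Durations: Paleoproterozoic 900; Mesozoic 185.902; Neoproterozoic 461.2; Mesoproterozoic 600; Mesoarchean 400; Neoarchean 300; Eoarchean 431 Myr.
Sorted longest-first: Paleoproterozoic (900), Mesoproterozoic (600), Neoproterozoic (461.2), Eoarchean (431), Mesoarchean (400), Neoarchean (300), Mesozoic (185.902).
The third longest is Neoproterozoic at 461.2 Myr.

Neoproterozoic, 461.2 million years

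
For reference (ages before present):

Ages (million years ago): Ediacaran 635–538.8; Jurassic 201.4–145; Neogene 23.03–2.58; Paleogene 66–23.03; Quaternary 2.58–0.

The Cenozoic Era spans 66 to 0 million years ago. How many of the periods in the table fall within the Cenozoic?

Periods inside 66–0 Ma: Paleogene, Neogene, Quaternary — 3 in total.

3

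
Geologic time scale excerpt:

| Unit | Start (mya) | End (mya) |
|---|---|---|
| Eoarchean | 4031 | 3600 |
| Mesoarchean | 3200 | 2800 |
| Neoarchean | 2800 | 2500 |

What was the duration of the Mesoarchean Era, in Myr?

3200 − 2800 = 400 million years.

400 million years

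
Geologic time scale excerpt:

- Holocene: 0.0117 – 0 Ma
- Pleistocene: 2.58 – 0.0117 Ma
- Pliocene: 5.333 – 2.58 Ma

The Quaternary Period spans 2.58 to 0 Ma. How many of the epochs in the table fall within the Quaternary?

Epochs inside 2.58–0 Ma: Pleistocene, Holocene — 2 in total.

2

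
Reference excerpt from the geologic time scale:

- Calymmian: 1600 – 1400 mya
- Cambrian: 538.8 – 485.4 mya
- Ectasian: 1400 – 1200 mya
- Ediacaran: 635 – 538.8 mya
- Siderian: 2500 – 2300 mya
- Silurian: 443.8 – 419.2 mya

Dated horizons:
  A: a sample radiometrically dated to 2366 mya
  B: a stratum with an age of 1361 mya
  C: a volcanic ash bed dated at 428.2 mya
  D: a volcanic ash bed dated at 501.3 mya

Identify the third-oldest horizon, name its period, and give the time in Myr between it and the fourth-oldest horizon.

D, in the Cambrian; 73.1 million years to C

Sorted oldest-first by Ma: A (2366), B (1361), D (501.3), C (428.2).
The third oldest is D at 501.3 Ma, which lies in 538.8–485.4 Ma: the Cambrian.
The fourth oldest is C at 428.2 Ma; separation = |501.3 − 428.2| = 73.1 Myr.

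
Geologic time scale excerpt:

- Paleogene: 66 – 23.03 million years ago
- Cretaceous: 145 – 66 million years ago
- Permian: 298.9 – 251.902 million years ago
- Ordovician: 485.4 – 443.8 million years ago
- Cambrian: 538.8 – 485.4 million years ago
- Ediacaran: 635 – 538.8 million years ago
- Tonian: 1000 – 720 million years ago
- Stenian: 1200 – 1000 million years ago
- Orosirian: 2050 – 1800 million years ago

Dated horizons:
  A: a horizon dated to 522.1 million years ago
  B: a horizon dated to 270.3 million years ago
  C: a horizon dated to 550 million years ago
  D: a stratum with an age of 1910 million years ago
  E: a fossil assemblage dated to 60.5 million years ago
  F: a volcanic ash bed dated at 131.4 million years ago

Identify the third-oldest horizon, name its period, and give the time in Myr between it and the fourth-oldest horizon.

Larger Ma means older, so oldest first: D 1910 > C 550 > A 522.1 > B 270.3 > F 131.4 > E 60.5.
Counting 3 along gives A (522.1 Ma); the excerpt puts that inside the Cambrian, 538.8–485.4 Ma.
Next in line is B (270.3 Ma), and 522.1 − 270.3 = 251.8 Myr.

A, in the Cambrian; 251.8 million years to B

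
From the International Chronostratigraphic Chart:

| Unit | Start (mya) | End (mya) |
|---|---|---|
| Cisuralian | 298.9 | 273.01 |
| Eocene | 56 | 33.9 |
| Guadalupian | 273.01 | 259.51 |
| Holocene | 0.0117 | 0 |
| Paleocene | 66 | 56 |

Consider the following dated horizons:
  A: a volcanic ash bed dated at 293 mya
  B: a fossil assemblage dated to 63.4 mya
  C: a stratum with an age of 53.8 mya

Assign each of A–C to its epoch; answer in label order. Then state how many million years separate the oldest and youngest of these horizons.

A — Cisuralian; B — Paleocene; C — Eocene; span 239.2 million years

Match each age against the start–end ranges in the excerpt: A = 293 Ma → Cisuralian (298.9–273.01); B = 63.4 Ma → Paleocene (66–56); C = 53.8 Ma → Eocene (56–33.9).
The largest age is 293 Ma and the smallest is 53.8 Ma; their difference is 239.2 Myr.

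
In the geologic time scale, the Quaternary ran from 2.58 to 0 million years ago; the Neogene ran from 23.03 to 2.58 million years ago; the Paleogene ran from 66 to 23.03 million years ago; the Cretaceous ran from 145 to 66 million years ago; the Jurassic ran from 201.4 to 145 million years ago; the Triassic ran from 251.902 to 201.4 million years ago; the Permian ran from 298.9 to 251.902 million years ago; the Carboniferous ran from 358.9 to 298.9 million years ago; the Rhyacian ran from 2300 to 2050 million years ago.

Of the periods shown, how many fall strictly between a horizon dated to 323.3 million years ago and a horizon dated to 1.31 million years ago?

The older date is 323.3 Ma and the younger is 1.31 Ma.
Periods with start < 323.3 and end > 1.31 Ma: Permian (298.9–251.902), Triassic (251.902–201.4), Jurassic (201.4–145), Cretaceous (145–66), Paleogene (66–23.03), Neogene (23.03–2.58).
That is 6 complete periods.

6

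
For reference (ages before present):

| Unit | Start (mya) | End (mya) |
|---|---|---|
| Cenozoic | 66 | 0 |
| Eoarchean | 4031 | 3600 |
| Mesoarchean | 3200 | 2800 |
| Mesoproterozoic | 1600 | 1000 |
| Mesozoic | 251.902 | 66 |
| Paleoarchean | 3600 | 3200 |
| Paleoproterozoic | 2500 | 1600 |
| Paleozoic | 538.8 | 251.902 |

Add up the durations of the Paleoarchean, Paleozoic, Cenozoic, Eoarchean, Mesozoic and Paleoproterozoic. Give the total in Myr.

2269.8 million years

Duration is start − end for each: (3600 − 3200) + (538.8 − 251.902) + (66 − 0) + (4031 − 3600) + (251.902 − 66) + (2500 − 1600).
That is 400 + 286.898 + 66 + 431 + 185.902 + 900, which totals 2269.8 million years.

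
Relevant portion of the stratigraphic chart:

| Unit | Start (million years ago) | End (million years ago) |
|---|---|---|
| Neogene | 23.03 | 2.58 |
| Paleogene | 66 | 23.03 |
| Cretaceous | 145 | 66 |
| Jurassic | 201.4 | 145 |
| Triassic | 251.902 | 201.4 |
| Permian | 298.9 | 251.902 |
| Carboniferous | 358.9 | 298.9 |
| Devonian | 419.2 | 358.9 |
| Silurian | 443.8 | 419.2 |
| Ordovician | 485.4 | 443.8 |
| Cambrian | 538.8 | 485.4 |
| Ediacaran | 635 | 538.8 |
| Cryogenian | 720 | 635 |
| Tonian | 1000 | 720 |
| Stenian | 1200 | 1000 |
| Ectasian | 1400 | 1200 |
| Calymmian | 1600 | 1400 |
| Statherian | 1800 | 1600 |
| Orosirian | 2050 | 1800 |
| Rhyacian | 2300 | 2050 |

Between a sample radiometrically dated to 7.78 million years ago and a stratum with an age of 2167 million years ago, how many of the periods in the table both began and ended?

18

The older date is 2167 Ma and the younger is 7.78 Ma.
Periods with start < 2167 and end > 7.78 Ma: Orosirian (2050–1800), Statherian (1800–1600), Calymmian (1600–1400), Ectasian (1400–1200), Stenian (1200–1000), Tonian (1000–720), Cryogenian (720–635), Ediacaran (635–538.8), Cambrian (538.8–485.4), Ordovician (485.4–443.8), Silurian (443.8–419.2), Devonian (419.2–358.9), Carboniferous (358.9–298.9), Permian (298.9–251.902), Triassic (251.902–201.4), Jurassic (201.4–145), Cretaceous (145–66), Paleogene (66–23.03).
That is 18 complete periods.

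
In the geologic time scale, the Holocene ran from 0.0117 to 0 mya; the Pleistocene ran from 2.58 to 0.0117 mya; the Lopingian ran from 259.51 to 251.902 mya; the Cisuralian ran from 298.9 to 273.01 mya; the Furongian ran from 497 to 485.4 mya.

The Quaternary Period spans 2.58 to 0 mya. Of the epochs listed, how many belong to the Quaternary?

Epochs inside 2.58–0 Ma: Pleistocene, Holocene — 2 in total.

2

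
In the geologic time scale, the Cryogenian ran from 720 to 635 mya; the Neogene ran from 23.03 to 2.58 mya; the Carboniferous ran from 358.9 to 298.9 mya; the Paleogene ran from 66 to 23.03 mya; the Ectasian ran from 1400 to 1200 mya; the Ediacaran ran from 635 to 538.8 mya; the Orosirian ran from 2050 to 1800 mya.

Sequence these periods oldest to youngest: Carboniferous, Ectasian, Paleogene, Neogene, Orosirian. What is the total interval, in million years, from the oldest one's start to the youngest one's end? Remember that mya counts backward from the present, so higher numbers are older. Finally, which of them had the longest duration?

Start ages (Ma): Orosirian 2050, Ectasian 1400, Carboniferous 358.9, Paleogene 66, Neogene 23.03.
Ordered oldest to youngest: Orosirian, Ectasian, Carboniferous, Paleogene, Neogene.
Span = 2050 − 2.58 = 2047.42 Myr.
Durations: Neogene 20.45, Orosirian 250, Ectasian 200, Paleogene 42.97, Carboniferous 60 → longest is Orosirian (250 Myr).

Orosirian, Ectasian, Carboniferous, Paleogene, Neogene; total span 2047.42 Myr; longest is Orosirian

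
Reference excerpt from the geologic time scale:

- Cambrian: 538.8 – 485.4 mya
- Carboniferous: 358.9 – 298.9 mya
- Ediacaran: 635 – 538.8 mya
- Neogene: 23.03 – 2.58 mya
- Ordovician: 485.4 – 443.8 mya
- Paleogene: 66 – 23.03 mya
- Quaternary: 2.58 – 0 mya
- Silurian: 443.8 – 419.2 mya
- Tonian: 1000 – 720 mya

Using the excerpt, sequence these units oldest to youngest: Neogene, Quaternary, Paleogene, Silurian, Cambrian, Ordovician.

Cambrian, Ordovician, Silurian, Paleogene, Neogene, Quaternary

Sorting by start age (descending Ma, since larger Ma = older): Cambrian began 538.8, Ordovician began 485.4, Silurian began 443.8, Paleogene began 66, Neogene began 23.03, Quaternary began 2.58.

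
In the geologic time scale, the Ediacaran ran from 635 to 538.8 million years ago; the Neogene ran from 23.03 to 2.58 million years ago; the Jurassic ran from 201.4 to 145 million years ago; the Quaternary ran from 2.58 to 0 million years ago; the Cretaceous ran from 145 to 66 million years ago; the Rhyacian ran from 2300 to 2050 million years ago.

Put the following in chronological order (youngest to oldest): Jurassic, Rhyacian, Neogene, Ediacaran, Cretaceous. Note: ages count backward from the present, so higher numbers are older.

The oldest of these is Rhyacian (starts 2300 Ma) and the youngest is Neogene (ends 2.58 Ma).
In between, by decreasing start age: Ediacaran (635), Jurassic (201.4), Cretaceous (145).
Listing youngest first means reversing that sequence.

Neogene, then Cretaceous, then Jurassic, then Ediacaran, then Rhyacian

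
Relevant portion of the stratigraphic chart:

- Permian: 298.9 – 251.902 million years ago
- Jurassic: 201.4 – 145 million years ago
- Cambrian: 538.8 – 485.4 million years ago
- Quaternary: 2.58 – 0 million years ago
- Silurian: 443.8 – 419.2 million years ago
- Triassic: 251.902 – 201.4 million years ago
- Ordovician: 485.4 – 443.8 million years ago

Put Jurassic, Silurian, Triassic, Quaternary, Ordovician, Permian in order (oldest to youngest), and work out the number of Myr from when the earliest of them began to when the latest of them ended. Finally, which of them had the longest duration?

Start ages (Ma): Ordovician 485.4, Silurian 443.8, Permian 298.9, Triassic 251.902, Jurassic 201.4, Quaternary 2.58.
Ordered oldest to youngest: Ordovician, Silurian, Permian, Triassic, Jurassic, Quaternary.
Span = 485.4 − 0 = 485.4 Myr.
Durations: Triassic 50.502, Quaternary 2.58, Jurassic 56.4, Ordovician 41.6, Permian 46.998, Silurian 24.6 → longest is Jurassic (56.4 Myr).

Ordovician → Silurian → Permian → Triassic → Jurassic → Quaternary; total span 485.4 Myr; longest is Jurassic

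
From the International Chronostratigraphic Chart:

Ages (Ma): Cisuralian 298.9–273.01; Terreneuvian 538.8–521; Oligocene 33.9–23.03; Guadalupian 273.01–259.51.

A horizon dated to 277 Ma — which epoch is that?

Cisuralian

277 Ma lies between 298.9 and 273.01 Ma, so it falls in the Cisuralian.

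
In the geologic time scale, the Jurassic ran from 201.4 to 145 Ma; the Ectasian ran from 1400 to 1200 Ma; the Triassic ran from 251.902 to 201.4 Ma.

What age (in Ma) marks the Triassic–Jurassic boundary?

201.4 Ma

The Triassic ends and the Jurassic begins at 201.4 Ma.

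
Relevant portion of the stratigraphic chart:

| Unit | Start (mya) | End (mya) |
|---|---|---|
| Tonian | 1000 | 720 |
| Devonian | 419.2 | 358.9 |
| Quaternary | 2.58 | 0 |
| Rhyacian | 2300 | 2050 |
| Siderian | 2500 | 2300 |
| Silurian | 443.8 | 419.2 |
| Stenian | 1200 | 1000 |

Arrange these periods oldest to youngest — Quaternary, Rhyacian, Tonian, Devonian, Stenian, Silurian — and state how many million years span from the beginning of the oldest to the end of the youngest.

From the excerpt: Quaternary 2.58–0; Rhyacian 2300–2050; Tonian 1000–720; Devonian 419.2–358.9; Stenian 1200–1000; Silurian 443.8–419.2 (Ma).
Larger Ma is earlier, so the oldest is Rhyacian and the youngest is Quaternary; oldest to youngest: Rhyacian, Stenian, Tonian, Silurian, Devonian, Quaternary.
Oldest start 2300 minus youngest end 0 gives 2300 Myr overall.

Rhyacian → Stenian → Tonian → Silurian → Devonian → Quaternary; total span 2300 Myr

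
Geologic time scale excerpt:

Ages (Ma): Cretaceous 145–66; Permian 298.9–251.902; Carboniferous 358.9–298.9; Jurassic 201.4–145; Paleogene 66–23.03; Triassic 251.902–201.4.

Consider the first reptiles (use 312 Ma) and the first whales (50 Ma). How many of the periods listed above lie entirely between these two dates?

The older date is 312 Ma and the younger is 50 Ma.
Periods with start < 312 and end > 50 Ma: Permian (298.9–251.902), Triassic (251.902–201.4), Jurassic (201.4–145), Cretaceous (145–66).
That is 4 complete periods.

4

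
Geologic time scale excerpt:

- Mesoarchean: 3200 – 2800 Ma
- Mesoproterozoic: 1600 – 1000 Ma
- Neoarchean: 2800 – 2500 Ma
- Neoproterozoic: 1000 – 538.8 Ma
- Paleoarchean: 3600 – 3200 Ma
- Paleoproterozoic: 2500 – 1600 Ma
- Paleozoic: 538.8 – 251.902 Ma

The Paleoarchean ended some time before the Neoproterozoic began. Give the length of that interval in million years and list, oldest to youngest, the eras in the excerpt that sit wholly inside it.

2200 million years; Mesoarchean, Neoarchean, Paleoproterozoic, Mesoproterozoic

End of Paleoarchean = 3200 Ma; start of Neoproterozoic = 1000 Ma.
Gap = 3200 − 1000 = 2200 Myr.
Eras wholly inside 3200–1000 Ma: Mesoarchean (3200–2800), Neoarchean (2800–2500), Paleoproterozoic (2500–1600), Mesoproterozoic (1600–1000).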